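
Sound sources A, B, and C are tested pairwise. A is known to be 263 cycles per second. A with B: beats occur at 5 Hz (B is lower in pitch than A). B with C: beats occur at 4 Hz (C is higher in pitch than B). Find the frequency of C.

262 Hz

B is below A, so f_B = 263 − 5 = 258 Hz.
C is above B, so f_C = 258 + 4 = 262 Hz.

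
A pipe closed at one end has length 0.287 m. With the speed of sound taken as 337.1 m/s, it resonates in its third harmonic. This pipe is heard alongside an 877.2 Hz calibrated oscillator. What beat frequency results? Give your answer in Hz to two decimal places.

3.72 Hz

Closed pipe (odd harmonics): f_n = n·v/(4L) = 3·337.1/(4·0.287) = 880.9233 Hz.
f_beat = |880.9233 − 877.2| = 3.72 Hz.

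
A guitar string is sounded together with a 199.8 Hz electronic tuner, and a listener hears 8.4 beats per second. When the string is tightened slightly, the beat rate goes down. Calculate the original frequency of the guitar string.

191.4 Hz

|f − 199.8| = 8.4, so the guitar string was at either 191.4 Hz or 208.2 Hz.
Increasing tension raises a string's frequency; the adjustment raises the guitar string's frequency.
The beat rate fell, so the adjustment moved the guitar string toward 199.8 Hz — it must have started below the reference.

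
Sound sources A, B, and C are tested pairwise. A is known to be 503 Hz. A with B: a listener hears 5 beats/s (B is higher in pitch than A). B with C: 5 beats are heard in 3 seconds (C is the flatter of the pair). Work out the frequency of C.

B is above A, so f_B = 503 + 5 = 508 Hz.
B–C: Beat frequency = 5/3 = 1.6667 Hz.
C is below B, so f_C = 508 − 1.6667 = 506.3333 Hz.

506.3333 Hz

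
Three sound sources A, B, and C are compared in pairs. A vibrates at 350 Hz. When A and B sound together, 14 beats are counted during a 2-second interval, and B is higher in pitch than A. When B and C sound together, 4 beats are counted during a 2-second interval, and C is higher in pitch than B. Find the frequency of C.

A–B: Beat frequency = 14/2 = 7 Hz.
B is above A, so f_B = 350 + 7 = 357 Hz.
B–C: Beat frequency = 4/2 = 2 Hz.
C is above B, so f_C = 357 + 2 = 359 Hz.

359 Hz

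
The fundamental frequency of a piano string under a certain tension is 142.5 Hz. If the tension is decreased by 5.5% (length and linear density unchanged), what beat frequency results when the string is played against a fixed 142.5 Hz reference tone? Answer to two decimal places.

3.97 Hz

For a string, f ∝ √T, so the new frequency is 142.5·√0.945 = 138.5258 Hz.
f_beat = |138.5258 − 142.5| = 3.97 Hz.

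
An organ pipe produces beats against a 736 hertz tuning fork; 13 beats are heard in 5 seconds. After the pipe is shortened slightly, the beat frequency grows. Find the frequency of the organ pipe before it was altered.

738.6 Hz

Beat frequency = 13/5 = 2.6 Hz.
|f − 736| = 2.6, so the organ pipe was at either 733.4 Hz or 738.6 Hz.
A shorter pipe has a higher fundamental; the adjustment raises the organ pipe's frequency.
The beat rate rose, so the adjustment moved the organ pipe further from 736 Hz — it was already above the reference.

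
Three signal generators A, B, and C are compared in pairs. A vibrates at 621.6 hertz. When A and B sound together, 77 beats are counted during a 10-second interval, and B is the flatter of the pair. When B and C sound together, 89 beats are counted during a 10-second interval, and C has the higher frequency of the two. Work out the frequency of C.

622.8 Hz

A–B: Beat frequency = 77/10 = 7.7 Hz.
B is below A, so f_B = 621.6 − 7.7 = 613.9 Hz.
B–C: Beat frequency = 89/10 = 8.9 Hz.
C is above B, so f_C = 613.9 + 8.9 = 622.8 Hz.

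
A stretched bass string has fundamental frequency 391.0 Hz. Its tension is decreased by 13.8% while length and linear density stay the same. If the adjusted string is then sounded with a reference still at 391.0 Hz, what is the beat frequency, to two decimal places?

For a string, f ∝ √T, so the new frequency is 391.0·√0.862 = 363.0199 Hz.
f_beat = |363.0199 − 391.0| = 27.98 Hz.

27.98 Hz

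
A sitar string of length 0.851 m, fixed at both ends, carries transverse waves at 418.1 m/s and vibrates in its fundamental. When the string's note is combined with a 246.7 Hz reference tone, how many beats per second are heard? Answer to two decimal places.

1.05 Hz

For a string fixed at both ends, f_n = n·v/(2L) = 1·418.1/(2·0.851) = 245.6522 Hz.
f_beat = |245.6522 − 246.7| = 1.05 Hz.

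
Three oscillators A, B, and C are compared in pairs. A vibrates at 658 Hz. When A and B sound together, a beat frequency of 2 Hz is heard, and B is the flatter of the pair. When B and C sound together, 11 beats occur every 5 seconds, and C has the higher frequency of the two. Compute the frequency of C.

658.2 Hz

B is below A, so f_B = 658 − 2 = 656 Hz.
B–C: Beat frequency = 11/5 = 2.2 Hz.
C is above B, so f_C = 656 + 2.2 = 658.2 Hz.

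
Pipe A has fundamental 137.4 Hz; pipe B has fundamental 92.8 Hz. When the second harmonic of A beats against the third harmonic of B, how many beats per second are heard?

3.6 Hz

Second harmonic of the first: 2·137.4 = 274.8 Hz.
Third harmonic of the second: 3·92.8 = 278.4 Hz.
f_beat = |274.8 − 278.4| = 3.6 Hz.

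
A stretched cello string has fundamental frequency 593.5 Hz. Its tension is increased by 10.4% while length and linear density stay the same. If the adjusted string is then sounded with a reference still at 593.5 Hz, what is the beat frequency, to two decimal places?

30.10 Hz

For a string, f ∝ √T, so the new frequency is 593.5·√1.104 = 623.5988 Hz.
f_beat = |623.5988 − 593.5| = 30.10 Hz.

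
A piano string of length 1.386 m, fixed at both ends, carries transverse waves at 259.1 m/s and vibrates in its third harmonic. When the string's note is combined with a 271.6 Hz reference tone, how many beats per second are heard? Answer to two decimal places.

For a string fixed at both ends, f_n = n·v/(2L) = 3·259.1/(2·1.386) = 280.4113 Hz.
f_beat = |280.4113 − 271.6| = 8.81 Hz.

8.81 Hz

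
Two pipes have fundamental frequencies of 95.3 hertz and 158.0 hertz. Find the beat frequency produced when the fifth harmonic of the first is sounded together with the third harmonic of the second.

2.5 Hz

Fifth harmonic of the first: 5·95.3 = 476.5 Hz.
Third harmonic of the second: 3·158.0 = 474.0 Hz.
f_beat = |476.5 − 474.0| = 2.5 Hz.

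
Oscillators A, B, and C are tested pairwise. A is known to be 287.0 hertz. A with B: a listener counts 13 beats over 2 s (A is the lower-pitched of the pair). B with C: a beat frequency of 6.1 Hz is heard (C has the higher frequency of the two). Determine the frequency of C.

A–B: Beat frequency = 13/2 = 6.5 Hz.
B is above A, so f_B = 287.0 + 6.5 = 293.5 Hz.
C is above B, so f_C = 293.5 + 6.1 = 299.6 Hz.

299.6 Hz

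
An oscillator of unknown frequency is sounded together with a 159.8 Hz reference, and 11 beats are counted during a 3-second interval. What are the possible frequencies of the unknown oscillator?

Beat frequency = 11/3 = 3.6667 Hz.
|f − 159.8| = 3.6667, so f = 159.8 ± 3.6667.

156.1333 Hz or 163.4667 Hz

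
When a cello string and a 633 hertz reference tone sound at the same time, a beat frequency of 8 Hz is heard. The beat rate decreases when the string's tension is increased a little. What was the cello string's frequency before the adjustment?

|f − 633| = 8, so the cello string was at either 625 Hz or 641 Hz.
Higher tension means higher frequency; the adjustment raises the cello string's frequency.
The beat rate fell, so the adjustment moved the cello string toward 633 Hz — it must have started below the reference.

625 Hz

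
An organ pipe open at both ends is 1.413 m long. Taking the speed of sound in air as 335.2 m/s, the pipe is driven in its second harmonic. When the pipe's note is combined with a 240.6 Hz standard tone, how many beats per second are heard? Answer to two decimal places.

Open pipe: f_n = n·v/(2L) = 2·335.2/(2·1.413) = 237.2258 Hz.
f_beat = |237.2258 − 240.6| = 3.37 Hz.

3.37 Hz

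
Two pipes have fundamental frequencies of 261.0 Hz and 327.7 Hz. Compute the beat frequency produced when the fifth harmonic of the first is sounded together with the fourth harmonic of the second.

Fifth harmonic of the first: 5·261.0 = 1305.0 Hz.
Fourth harmonic of the second: 4·327.7 = 1310.8 Hz.
f_beat = |1305.0 − 1310.8| = 5.8 Hz.

5.8 Hz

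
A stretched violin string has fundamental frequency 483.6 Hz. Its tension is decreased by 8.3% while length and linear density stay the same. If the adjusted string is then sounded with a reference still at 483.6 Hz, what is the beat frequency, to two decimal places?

20.50 Hz

For a string, f ∝ √T, so the new frequency is 483.6·√0.917 = 463.0959 Hz.
f_beat = |463.0959 − 483.6| = 20.50 Hz.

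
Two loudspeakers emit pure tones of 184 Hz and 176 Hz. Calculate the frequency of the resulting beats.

Beats arise from superposition of two nearby frequencies; the beat rate is |f₁ − f₂|.
|184 − 176| = 8 Hz.

8 Hz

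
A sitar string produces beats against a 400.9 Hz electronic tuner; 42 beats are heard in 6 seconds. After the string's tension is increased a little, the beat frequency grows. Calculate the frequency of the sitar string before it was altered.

Beat frequency = 42/6 = 7 Hz.
|f − 400.9| = 7, so the sitar string was at either 393.9 Hz or 407.9 Hz.
Higher tension means higher frequency; the adjustment raises the sitar string's frequency.
The beat rate rose, so the adjustment moved the sitar string further from 400.9 Hz — it was already above the reference.

407.9 Hz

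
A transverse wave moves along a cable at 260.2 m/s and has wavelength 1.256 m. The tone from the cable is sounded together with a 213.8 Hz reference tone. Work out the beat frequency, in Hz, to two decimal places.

Source frequency f = v/λ = 260.2/1.256 = 207.1656 Hz.
f_beat = |207.1656 − 213.8| = 6.63 Hz.

6.63 Hz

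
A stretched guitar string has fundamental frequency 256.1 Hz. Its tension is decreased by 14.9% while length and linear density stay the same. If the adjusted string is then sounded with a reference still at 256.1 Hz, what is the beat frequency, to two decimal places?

For a string, f ∝ √T, so the new frequency is 256.1·√0.851 = 236.2514 Hz.
f_beat = |236.2514 − 256.1| = 19.85 Hz.

19.85 Hz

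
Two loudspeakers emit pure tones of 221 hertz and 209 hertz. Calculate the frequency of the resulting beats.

f_beat = |f₁ − f₂|.
|221 − 209| = 12 Hz.

12 Hz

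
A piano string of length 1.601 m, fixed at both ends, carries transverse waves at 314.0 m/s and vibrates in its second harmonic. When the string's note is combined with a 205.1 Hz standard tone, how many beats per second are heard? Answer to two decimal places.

8.97 Hz

For a string fixed at both ends, f_n = n·v/(2L) = 2·314.0/(2·1.601) = 196.1274 Hz.
f_beat = |196.1274 − 205.1| = 8.97 Hz.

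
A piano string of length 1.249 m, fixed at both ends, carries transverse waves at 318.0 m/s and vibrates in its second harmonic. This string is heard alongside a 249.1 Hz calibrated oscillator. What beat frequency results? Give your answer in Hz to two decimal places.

For a string fixed at both ends, f_n = n·v/(2L) = 2·318.0/(2·1.249) = 254.6037 Hz.
f_beat = |254.6037 − 249.1| = 5.50 Hz.

5.50 Hz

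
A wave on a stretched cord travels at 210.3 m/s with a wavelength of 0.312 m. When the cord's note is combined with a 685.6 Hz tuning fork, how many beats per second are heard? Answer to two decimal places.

11.56 Hz

Source frequency f = v/λ = 210.3/0.312 = 674.0385 Hz.
f_beat = |674.0385 − 685.6| = 11.56 Hz.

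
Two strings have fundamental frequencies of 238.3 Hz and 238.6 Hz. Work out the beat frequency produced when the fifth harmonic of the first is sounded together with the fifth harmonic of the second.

1.5 Hz

Fifth harmonic of the first: 5·238.3 = 1191.5 Hz.
Fifth harmonic of the second: 5·238.6 = 1193.0 Hz.
f_beat = |1191.5 − 1193.0| = 1.5 Hz.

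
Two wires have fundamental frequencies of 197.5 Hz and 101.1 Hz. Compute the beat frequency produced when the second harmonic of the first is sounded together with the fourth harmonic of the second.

Second harmonic of the first: 2·197.5 = 395.0 Hz.
Fourth harmonic of the second: 4·101.1 = 404.4 Hz.
f_beat = |395.0 − 404.4| = 9.4 Hz.

9.4 Hz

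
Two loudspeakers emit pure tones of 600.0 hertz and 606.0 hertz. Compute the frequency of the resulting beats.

The beat frequency equals the magnitude of the frequency difference.
|600.0 − 606.0| = 6 Hz.

6 Hz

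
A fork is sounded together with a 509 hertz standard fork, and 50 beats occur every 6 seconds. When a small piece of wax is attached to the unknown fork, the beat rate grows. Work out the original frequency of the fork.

Beat frequency = 50/6 = 8.3333 Hz.
|f − 509| = 8.3333, so the fork was at either 500.6667 Hz or 517.3333 Hz.
Loading a fork with wax lowers its frequency; the adjustment lowers the fork's frequency.
The beat rate rose, so the adjustment moved the fork further from 509 Hz — it was already below the reference.

500.6667 Hz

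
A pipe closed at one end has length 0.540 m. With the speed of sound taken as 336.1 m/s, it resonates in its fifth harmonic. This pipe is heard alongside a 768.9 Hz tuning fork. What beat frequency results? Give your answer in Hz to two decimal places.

Closed pipe (odd harmonics): f_n = n·v/(4L) = 5·336.1/(4·0.540) = 778.0093 Hz.
f_beat = |778.0093 − 768.9| = 9.11 Hz.

9.11 Hz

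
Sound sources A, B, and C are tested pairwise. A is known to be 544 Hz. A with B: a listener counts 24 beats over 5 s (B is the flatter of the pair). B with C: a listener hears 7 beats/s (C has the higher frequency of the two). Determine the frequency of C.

A–B: Beat frequency = 24/5 = 4.8 Hz.
B is below A, so f_B = 544 − 4.8 = 539.2 Hz.
C is above B, so f_C = 539.2 + 7 = 546.2 Hz.

546.2 Hz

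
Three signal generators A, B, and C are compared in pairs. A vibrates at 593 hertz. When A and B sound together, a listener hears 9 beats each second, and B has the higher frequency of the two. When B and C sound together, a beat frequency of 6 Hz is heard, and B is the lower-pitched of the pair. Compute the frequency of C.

608 Hz

B is above A, so f_B = 593 + 9 = 602 Hz.
C is above B, so f_C = 602 + 6 = 608 Hz.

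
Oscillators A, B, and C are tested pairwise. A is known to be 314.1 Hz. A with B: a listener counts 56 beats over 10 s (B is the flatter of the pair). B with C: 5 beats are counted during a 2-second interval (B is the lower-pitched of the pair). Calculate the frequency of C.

311 Hz

A–B: Beat frequency = 56/10 = 5.6 Hz.
B is below A, so f_B = 314.1 − 5.6 = 308.5 Hz.
B–C: Beat frequency = 5/2 = 2.5 Hz.
C is above B, so f_C = 308.5 + 2.5 = 311 Hz.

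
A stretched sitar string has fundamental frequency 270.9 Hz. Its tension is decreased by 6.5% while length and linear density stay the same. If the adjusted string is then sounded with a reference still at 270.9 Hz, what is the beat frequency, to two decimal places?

8.95 Hz

For a string, f ∝ √T, so the new frequency is 270.9·√0.935 = 261.9478 Hz.
f_beat = |261.9478 − 270.9| = 8.95 Hz.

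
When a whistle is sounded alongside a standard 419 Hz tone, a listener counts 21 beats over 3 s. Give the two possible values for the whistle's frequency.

412 Hz or 426 Hz

Beat frequency = 21/3 = 7 Hz.
|f − 419| = 7, so f = 419 ± 7.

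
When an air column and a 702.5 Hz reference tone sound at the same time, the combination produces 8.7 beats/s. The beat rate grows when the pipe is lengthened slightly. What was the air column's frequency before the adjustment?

693.8 Hz

|f − 702.5| = 8.7, so the air column was at either 693.8 Hz or 711.2 Hz.
A longer pipe has a lower fundamental; the adjustment lowers the air column's frequency.
The beat rate rose, so the adjustment moved the air column further from 702.5 Hz — it was already below the reference.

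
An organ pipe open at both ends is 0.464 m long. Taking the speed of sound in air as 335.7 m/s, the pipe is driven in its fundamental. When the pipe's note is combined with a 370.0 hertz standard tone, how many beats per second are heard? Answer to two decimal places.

Open pipe: f_n = n·v/(2L) = 1·335.7/(2·0.464) = 361.7457 Hz.
f_beat = |361.7457 − 370.0| = 8.25 Hz.

8.25 Hz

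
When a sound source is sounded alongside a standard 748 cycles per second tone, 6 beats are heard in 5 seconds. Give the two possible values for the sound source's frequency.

Beat frequency = 6/5 = 1.2 Hz.
|f − 748| = 1.2, so f = 748 ± 1.2.

746.8 Hz or 749.2 Hz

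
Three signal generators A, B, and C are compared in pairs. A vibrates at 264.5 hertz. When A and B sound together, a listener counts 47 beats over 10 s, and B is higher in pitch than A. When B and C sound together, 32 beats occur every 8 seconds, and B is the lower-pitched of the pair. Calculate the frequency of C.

A–B: Beat frequency = 47/10 = 4.7 Hz.
B is above A, so f_B = 264.5 + 4.7 = 269.2 Hz.
B–C: Beat frequency = 32/8 = 4 Hz.
C is above B, so f_C = 269.2 + 4 = 273.2 Hz.

273.2 Hz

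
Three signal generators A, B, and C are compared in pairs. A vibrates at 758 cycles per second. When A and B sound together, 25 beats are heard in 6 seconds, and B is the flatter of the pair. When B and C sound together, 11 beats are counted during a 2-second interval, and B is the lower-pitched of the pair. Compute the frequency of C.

759.3333 Hz

A–B: Beat frequency = 25/6 = 4.1667 Hz.
B is below A, so f_B = 758 − 4.1667 = 753.8333 Hz.
B–C: Beat frequency = 11/2 = 5.5 Hz.
C is above B, so f_C = 753.8333 + 5.5 = 759.3333 Hz.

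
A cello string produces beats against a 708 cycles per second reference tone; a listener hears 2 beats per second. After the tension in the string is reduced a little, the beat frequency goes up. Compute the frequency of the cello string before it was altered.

|f − 708| = 2, so the cello string was at either 706 Hz or 710 Hz.
Lower tension means lower frequency; the adjustment lowers the cello string's frequency.
The beat rate rose, so the adjustment moved the cello string further from 708 Hz — it was already below the reference.

706 Hz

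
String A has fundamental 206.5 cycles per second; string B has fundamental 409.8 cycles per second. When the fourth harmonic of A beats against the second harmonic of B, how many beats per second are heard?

6.4 Hz

Fourth harmonic of the first: 4·206.5 = 826.0 Hz.
Second harmonic of the second: 2·409.8 = 819.6 Hz.
f_beat = |826.0 − 819.6| = 6.4 Hz.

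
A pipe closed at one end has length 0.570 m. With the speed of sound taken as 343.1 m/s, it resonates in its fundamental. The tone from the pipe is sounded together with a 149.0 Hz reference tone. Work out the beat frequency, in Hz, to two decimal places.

1.48 Hz

Closed pipe (odd harmonics): f_n = n·v/(4L) = 1·343.1/(4·0.570) = 150.4825 Hz.
f_beat = |150.4825 − 149.0| = 1.48 Hz.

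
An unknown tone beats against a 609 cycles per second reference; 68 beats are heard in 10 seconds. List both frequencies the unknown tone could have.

602.2 Hz or 615.8 Hz

Beat frequency = 68/10 = 6.8 Hz.
|f − 609| = 6.8, so f = 609 ± 6.8.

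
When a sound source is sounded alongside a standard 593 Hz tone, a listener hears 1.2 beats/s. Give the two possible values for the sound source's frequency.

591.8 Hz or 594.2 Hz

|f − 593| = 1.2, so f = 593 ± 1.2.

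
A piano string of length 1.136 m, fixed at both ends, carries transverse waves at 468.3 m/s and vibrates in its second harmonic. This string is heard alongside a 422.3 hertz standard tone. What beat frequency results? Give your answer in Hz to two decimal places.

10.06 Hz

For a string fixed at both ends, f_n = n·v/(2L) = 2·468.3/(2·1.136) = 412.2359 Hz.
f_beat = |412.2359 − 422.3| = 10.06 Hz.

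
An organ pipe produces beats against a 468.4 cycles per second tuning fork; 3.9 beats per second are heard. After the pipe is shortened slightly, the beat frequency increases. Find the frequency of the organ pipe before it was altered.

472.3 Hz

|f − 468.4| = 3.9, so the organ pipe was at either 464.5 Hz or 472.3 Hz.
A shorter pipe has a higher fundamental; the adjustment raises the organ pipe's frequency.
The beat rate rose, so the adjustment moved the organ pipe further from 468.4 Hz — it was already above the reference.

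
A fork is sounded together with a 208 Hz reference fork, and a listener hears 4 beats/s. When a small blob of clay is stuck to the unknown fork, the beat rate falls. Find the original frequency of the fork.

212 Hz

|f − 208| = 4, so the fork was at either 204 Hz or 212 Hz.
Adding mass to a fork lowers its frequency; the adjustment lowers the fork's frequency.
The beat rate fell, so the adjustment moved the fork toward 208 Hz — it must have started above the reference.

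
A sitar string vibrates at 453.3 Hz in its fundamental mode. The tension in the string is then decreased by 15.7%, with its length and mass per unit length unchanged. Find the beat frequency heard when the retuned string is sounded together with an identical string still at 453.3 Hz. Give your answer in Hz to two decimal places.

For a string, f ∝ √T, so the new frequency is 453.3·√0.843 = 416.1975 Hz.
f_beat = |416.1975 − 453.3| = 37.10 Hz.

37.10 Hz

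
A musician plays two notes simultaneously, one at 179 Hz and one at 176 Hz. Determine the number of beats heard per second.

The beat frequency equals the magnitude of the frequency difference.
|179 − 176| = 3 Hz.

3 Hz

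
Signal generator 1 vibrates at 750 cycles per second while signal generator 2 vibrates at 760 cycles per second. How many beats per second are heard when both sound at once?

10 Hz

The beat frequency equals the magnitude of the frequency difference.
|750 − 760| = 10 Hz.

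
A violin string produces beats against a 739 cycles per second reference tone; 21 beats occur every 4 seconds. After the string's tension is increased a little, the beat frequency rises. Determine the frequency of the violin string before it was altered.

744.25 Hz

Beat frequency = 21/4 = 5.25 Hz.
|f − 739| = 5.25, so the violin string was at either 733.75 Hz or 744.25 Hz.
Higher tension means higher frequency; the adjustment raises the violin string's frequency.
The beat rate rose, so the adjustment moved the violin string further from 739 Hz — it was already above the reference.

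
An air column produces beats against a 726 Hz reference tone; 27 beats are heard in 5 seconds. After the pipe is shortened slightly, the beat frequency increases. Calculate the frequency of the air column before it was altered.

731.4 Hz

Beat frequency = 27/5 = 5.4 Hz.
|f − 726| = 5.4, so the air column was at either 720.6 Hz or 731.4 Hz.
A shorter pipe has a higher fundamental; the adjustment raises the air column's frequency.
The beat rate rose, so the adjustment moved the air column further from 726 Hz — it was already above the reference.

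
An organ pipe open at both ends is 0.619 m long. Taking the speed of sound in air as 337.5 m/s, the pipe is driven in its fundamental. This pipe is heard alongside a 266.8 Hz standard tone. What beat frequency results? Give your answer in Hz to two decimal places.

Open pipe: f_n = n·v/(2L) = 1·337.5/(2·0.619) = 272.6171 Hz.
f_beat = |272.6171 − 266.8| = 5.82 Hz.

5.82 Hz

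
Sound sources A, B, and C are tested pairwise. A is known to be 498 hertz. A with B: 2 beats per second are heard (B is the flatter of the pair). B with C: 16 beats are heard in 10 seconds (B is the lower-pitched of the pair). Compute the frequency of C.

B is below A, so f_B = 498 − 2 = 496 Hz.
B–C: Beat frequency = 16/10 = 1.6 Hz.
C is above B, so f_C = 496 + 1.6 = 497.6 Hz.

497.6 Hz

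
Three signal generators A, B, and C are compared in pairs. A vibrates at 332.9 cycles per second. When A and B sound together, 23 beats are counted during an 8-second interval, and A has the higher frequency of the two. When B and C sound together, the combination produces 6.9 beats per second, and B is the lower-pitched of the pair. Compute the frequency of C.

A–B: Beat frequency = 23/8 = 2.875 Hz.
B is below A, so f_B = 332.9 − 2.875 = 330.025 Hz.
C is above B, so f_C = 330.025 + 6.9 = 336.925 Hz.

336.925 Hz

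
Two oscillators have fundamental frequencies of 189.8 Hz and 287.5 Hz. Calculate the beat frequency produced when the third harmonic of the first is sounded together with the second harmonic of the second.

Third harmonic of the first: 3·189.8 = 569.4 Hz.
Second harmonic of the second: 2·287.5 = 575.0 Hz.
f_beat = |569.4 − 575.0| = 5.6 Hz.

5.6 Hz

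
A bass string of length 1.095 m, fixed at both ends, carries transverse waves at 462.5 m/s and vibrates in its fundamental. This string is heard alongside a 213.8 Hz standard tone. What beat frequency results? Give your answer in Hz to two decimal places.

For a string fixed at both ends, f_n = n·v/(2L) = 1·462.5/(2·1.095) = 211.1872 Hz.
f_beat = |211.1872 − 213.8| = 2.61 Hz.

2.61 Hz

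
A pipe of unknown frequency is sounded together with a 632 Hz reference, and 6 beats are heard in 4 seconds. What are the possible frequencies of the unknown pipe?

630.5 Hz or 633.5 Hz

Beat frequency = 6/4 = 1.5 Hz.
|f − 632| = 1.5, so f = 632 ± 1.5.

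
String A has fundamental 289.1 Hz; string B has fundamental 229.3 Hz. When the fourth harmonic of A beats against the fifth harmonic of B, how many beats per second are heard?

Fourth harmonic of the first: 4·289.1 = 1156.4 Hz.
Fifth harmonic of the second: 5·229.3 = 1146.5 Hz.
f_beat = |1156.4 − 1146.5| = 9.9 Hz.

9.9 Hz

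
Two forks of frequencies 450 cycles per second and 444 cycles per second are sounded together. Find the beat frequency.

6 Hz

The beat frequency equals the magnitude of the frequency difference.
|450 − 444| = 6 Hz.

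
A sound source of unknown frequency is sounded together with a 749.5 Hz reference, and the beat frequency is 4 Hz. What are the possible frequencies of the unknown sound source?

|f − 749.5| = 4, so f = 749.5 ± 4.

745.5 Hz or 753.5 Hz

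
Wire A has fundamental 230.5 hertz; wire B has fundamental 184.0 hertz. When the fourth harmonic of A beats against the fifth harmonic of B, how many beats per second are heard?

2.0 Hz

Fourth harmonic of the first: 4·230.5 = 922.0 Hz.
Fifth harmonic of the second: 5·184.0 = 920.0 Hz.
f_beat = |922.0 − 920.0| = 2.0 Hz.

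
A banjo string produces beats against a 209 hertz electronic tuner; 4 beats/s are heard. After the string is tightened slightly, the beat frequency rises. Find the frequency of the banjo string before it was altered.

213 Hz

|f − 209| = 4, so the banjo string was at either 205 Hz or 213 Hz.
Increasing tension raises a string's frequency; the adjustment raises the banjo string's frequency.
The beat rate rose, so the adjustment moved the banjo string further from 209 Hz — it was already above the reference.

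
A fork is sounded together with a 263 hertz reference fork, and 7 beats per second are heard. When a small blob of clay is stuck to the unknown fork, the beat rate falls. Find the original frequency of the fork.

|f − 263| = 7, so the fork was at either 256 Hz or 270 Hz.
Adding mass to a fork lowers its frequency; the adjustment lowers the fork's frequency.
The beat rate fell, so the adjustment moved the fork toward 263 Hz — it must have started above the reference.

270 Hz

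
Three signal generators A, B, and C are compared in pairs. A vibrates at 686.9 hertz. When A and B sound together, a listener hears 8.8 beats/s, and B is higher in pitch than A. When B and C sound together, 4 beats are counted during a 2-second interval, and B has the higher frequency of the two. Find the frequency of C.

B is above A, so f_B = 686.9 + 8.8 = 695.7 Hz.
B–C: Beat frequency = 4/2 = 2 Hz.
C is below B, so f_C = 695.7 − 2 = 693.7 Hz.

693.7 Hz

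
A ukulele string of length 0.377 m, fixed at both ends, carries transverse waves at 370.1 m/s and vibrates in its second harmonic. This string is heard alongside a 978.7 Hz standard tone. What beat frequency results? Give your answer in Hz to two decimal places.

3.00 Hz

For a string fixed at both ends, f_n = n·v/(2L) = 2·370.1/(2·0.377) = 981.6976 Hz.
f_beat = |981.6976 − 978.7| = 3.00 Hz.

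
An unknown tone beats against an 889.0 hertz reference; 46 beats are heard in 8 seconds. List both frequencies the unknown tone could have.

Beat frequency = 46/8 = 5.75 Hz.
|f − 889.0| = 5.75, so f = 889.0 ± 5.75.

883.25 Hz or 894.75 Hz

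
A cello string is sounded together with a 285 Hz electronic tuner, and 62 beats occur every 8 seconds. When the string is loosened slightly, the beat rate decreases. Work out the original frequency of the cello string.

292.75 Hz

Beat frequency = 62/8 = 7.75 Hz.
|f − 285| = 7.75, so the cello string was at either 277.25 Hz or 292.75 Hz.
Reducing tension lowers a string's frequency; the adjustment lowers the cello string's frequency.
The beat rate fell, so the adjustment moved the cello string toward 285 Hz — it must have started above the reference.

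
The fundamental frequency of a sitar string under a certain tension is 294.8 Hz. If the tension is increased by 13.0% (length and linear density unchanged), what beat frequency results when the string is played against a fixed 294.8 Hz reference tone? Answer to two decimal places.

For a string, f ∝ √T, so the new frequency is 294.8·√1.130 = 313.3767 Hz.
f_beat = |313.3767 − 294.8| = 18.58 Hz.

18.58 Hz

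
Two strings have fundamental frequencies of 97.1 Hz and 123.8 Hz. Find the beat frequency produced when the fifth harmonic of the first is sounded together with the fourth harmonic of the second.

Fifth harmonic of the first: 5·97.1 = 485.5 Hz.
Fourth harmonic of the second: 4·123.8 = 495.2 Hz.
f_beat = |485.5 − 495.2| = 9.7 Hz.

9.7 Hz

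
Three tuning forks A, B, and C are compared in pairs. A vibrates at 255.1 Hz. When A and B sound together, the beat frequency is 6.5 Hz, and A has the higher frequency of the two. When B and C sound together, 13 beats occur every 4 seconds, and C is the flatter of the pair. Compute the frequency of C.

B is below A, so f_B = 255.1 − 6.5 = 248.6 Hz.
B–C: Beat frequency = 13/4 = 3.25 Hz.
C is below B, so f_C = 248.6 − 3.25 = 245.35 Hz.

245.35 Hz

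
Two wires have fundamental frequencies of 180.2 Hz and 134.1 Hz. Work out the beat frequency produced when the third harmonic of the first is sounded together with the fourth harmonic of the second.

4.2 Hz

Third harmonic of the first: 3·180.2 = 540.6 Hz.
Fourth harmonic of the second: 4·134.1 = 536.4 Hz.
f_beat = |540.6 − 536.4| = 4.2 Hz.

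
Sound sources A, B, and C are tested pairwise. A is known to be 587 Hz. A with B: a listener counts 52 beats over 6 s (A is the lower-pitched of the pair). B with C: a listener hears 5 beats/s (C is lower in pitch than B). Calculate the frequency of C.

590.6667 Hz

A–B: Beat frequency = 52/6 = 8.6667 Hz.
B is above A, so f_B = 587 + 8.6667 = 595.6667 Hz.
C is below B, so f_C = 595.6667 − 5 = 590.6667 Hz.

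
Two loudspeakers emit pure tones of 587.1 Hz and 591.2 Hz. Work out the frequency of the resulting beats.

4.1 Hz

f_beat = |f₁ − f₂|.
|587.1 − 591.2| = 4.1 Hz.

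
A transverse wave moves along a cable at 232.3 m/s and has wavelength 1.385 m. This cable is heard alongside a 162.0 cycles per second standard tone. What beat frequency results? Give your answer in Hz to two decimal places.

Source frequency f = v/λ = 232.3/1.385 = 167.7256 Hz.
f_beat = |167.7256 − 162.0| = 5.73 Hz.

5.73 Hz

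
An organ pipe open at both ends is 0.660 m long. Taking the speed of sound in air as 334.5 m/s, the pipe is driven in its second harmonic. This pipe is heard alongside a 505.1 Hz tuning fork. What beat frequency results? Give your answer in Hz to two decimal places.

Open pipe: f_n = n·v/(2L) = 2·334.5/(2·0.660) = 506.8182 Hz.
f_beat = |506.8182 − 505.1| = 1.72 Hz.

1.72 Hz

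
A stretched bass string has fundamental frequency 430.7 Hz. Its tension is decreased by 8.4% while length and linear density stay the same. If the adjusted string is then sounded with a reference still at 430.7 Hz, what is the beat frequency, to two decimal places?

18.49 Hz

For a string, f ∝ √T, so the new frequency is 430.7·√0.916 = 412.2139 Hz.
f_beat = |412.2139 − 430.7| = 18.49 Hz.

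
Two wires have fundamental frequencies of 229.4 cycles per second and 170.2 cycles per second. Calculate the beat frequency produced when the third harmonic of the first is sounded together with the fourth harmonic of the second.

7.4 Hz

Third harmonic of the first: 3·229.4 = 688.2 Hz.
Fourth harmonic of the second: 4·170.2 = 680.8 Hz.
f_beat = |688.2 − 680.8| = 7.4 Hz.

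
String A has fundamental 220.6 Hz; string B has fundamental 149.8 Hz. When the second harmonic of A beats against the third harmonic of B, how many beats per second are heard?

Second harmonic of the first: 2·220.6 = 441.2 Hz.
Third harmonic of the second: 3·149.8 = 449.4 Hz.
f_beat = |441.2 − 449.4| = 8.2 Hz.

8.2 Hz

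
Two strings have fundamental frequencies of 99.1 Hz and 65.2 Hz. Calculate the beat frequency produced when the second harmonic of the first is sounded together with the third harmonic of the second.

2.6 Hz

Second harmonic of the first: 2·99.1 = 198.2 Hz.
Third harmonic of the second: 3·65.2 = 195.6 Hz.
f_beat = |198.2 − 195.6| = 2.6 Hz.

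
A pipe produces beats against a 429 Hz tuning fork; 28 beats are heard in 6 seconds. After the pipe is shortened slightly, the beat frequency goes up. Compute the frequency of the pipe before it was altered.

433.6667 Hz

Beat frequency = 28/6 = 4.6667 Hz.
|f − 429| = 4.6667, so the pipe was at either 424.3333 Hz or 433.6667 Hz.
A shorter pipe has a higher fundamental; the adjustment raises the pipe's frequency.
The beat rate rose, so the adjustment moved the pipe further from 429 Hz — it was already above the reference.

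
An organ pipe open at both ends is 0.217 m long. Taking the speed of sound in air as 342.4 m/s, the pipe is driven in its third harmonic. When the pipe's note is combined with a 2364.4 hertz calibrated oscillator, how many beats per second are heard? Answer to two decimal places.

Open pipe: f_n = n·v/(2L) = 3·342.4/(2·0.217) = 2366.8203 Hz.
f_beat = |2366.8203 − 2364.4| = 2.42 Hz.

2.42 Hz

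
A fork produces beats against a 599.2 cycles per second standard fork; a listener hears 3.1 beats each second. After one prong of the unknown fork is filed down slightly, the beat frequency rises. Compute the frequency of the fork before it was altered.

|f − 599.2| = 3.1, so the fork was at either 596.1 Hz or 602.3 Hz.
Filing a prong removes mass and raises the fork's frequency; the adjustment raises the fork's frequency.
The beat rate rose, so the adjustment moved the fork further from 599.2 Hz — it was already above the reference.

602.3 Hz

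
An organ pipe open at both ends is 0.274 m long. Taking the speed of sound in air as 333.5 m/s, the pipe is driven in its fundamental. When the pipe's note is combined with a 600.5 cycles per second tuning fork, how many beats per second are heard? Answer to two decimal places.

Open pipe: f_n = n·v/(2L) = 1·333.5/(2·0.274) = 608.5766 Hz.
f_beat = |608.5766 − 600.5| = 8.08 Hz.

8.08 Hz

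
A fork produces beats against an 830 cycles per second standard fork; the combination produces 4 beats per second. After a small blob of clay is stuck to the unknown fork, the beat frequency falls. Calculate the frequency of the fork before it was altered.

|f − 830| = 4, so the fork was at either 826 Hz or 834 Hz.
Adding mass to a fork lowers its frequency; the adjustment lowers the fork's frequency.
The beat rate fell, so the adjustment moved the fork toward 830 Hz — it must have started above the reference.

834 Hz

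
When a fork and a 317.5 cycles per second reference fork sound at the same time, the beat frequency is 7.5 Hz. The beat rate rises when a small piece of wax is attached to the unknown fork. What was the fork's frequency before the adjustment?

310 Hz

|f − 317.5| = 7.5, so the fork was at either 310 Hz or 325 Hz.
Loading a fork with wax lowers its frequency; the adjustment lowers the fork's frequency.
The beat rate rose, so the adjustment moved the fork further from 317.5 Hz — it was already below the reference.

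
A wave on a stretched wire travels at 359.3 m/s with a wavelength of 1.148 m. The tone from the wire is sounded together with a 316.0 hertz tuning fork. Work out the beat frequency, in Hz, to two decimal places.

Source frequency f = v/λ = 359.3/1.148 = 312.9791 Hz.
f_beat = |312.9791 − 316.0| = 3.02 Hz.

3.02 Hz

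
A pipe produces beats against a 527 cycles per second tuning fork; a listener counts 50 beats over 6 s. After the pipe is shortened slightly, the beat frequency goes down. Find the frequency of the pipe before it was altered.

Beat frequency = 50/6 = 8.3333 Hz.
|f − 527| = 8.3333, so the pipe was at either 518.6667 Hz or 535.3333 Hz.
A shorter pipe has a higher fundamental; the adjustment raises the pipe's frequency.
The beat rate fell, so the adjustment moved the pipe toward 527 Hz — it must have started below the reference.

518.6667 Hz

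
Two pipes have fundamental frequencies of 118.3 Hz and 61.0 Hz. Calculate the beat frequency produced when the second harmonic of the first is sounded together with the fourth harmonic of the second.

Second harmonic of the first: 2·118.3 = 236.6 Hz.
Fourth harmonic of the second: 4·61.0 = 244.0 Hz.
f_beat = |236.6 − 244.0| = 7.4 Hz.

7.4 Hz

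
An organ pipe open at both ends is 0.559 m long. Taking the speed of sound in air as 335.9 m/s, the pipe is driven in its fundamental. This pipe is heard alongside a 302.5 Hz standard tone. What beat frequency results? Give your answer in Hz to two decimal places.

2.05 Hz

Open pipe: f_n = n·v/(2L) = 1·335.9/(2·0.559) = 300.4472 Hz.
f_beat = |300.4472 − 302.5| = 2.05 Hz.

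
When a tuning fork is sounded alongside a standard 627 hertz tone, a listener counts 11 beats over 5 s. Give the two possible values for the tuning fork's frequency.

624.8 Hz or 629.2 Hz

Beat frequency = 11/5 = 2.2 Hz.
|f − 627| = 2.2, so f = 627 ± 2.2.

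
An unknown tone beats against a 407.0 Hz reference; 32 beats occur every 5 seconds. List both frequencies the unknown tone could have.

Beat frequency = 32/5 = 6.4 Hz.
|f − 407.0| = 6.4, so f = 407.0 ± 6.4.

400.6 Hz or 413.4 Hz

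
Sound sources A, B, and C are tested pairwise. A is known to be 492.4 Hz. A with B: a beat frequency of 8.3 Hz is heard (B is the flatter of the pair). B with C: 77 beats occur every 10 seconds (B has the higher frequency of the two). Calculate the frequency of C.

B is below A, so f_B = 492.4 − 8.3 = 484.1 Hz.
B–C: Beat frequency = 77/10 = 7.7 Hz.
C is below B, so f_C = 484.1 − 7.7 = 476.4 Hz.

476.4 Hz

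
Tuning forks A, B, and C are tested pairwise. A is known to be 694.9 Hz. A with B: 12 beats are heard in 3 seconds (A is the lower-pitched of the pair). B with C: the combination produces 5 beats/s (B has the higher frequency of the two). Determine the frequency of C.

693.9 Hz

A–B: Beat frequency = 12/3 = 4 Hz.
B is above A, so f_B = 694.9 + 4 = 698.9 Hz.
C is below B, so f_C = 698.9 − 5 = 693.9 Hz.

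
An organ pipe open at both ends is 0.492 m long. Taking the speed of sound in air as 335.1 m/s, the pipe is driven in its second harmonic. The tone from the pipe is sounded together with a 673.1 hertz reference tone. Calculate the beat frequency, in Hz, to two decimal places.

8.00 Hz

Open pipe: f_n = n·v/(2L) = 2·335.1/(2·0.492) = 681.0976 Hz.
f_beat = |681.0976 − 673.1| = 8.00 Hz.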